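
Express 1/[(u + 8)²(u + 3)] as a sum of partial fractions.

Cover-up at u=-3: C = 1/(-3 + 8)² = 1/25. Cover-up at u=-8: B = 1/(-8 + 3) = -1/5. Comparing u² coeff: A = -C = -1/25
Result: (-1/25)/(u + 8) - (1/5)/(u + 8)² + (1/25)/(u + 3)


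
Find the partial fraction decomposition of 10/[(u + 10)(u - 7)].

10/(u + 10)(u - 7) = A/(u + 10) + B/(u - 7). A = 10/(-10 - 7) = -10/17, B = 10/(7 + 10) = 10/17
Result: (-10/17)/(u + 10) + (10/17)/(u - 7)


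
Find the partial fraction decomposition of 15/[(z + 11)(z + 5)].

15/(z + 11)(z + 5) = P/(z + 11) + Q/(z + 5). P = 15/(-11 + 5) = -5/2, Q = 15/(-5 + 11) = 5/2
Result: (-5/2)/(z + 11) + (5/2)/(z + 5)


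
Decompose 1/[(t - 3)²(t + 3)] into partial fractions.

Cover-up at t=-3: γ = 1/(-3 - 3)² = 1/36. Cover-up at t=3: β = 1/(3 + 3) = 1/6. Comparing t² coeff: α = -γ = -1/36
Result: (-1/36)/(t - 3) + (1/6)/(t - 3)² + (1/36)/(t + 3)


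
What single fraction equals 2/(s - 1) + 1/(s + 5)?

Common denominator (s - 1)(s + 5). Numerator: 2(s + 5) + 1(s - 1) = (2s + 10) + (s - 1) = 3s + 9
Result: (3s + 9)/[(s - 1)(s + 5)]


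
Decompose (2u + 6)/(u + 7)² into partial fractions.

(2u + 6) = A(u + 7) + B. At u = -7: B = 2·(-7) + 6 = -8. Coeff of u: A = 2
Result: 2/(u + 7) - 8/(u + 7)²


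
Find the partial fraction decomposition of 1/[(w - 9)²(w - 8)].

Cover-up at w=8: C = 1/(8 - 9)² = 1. Cover-up at w=9: B = 1/(9 - 8) = 1. Comparing w² coeff: A = -C = -1
Result: -1/(w - 9) + 1/(w - 9)² + 1/(w - 8)


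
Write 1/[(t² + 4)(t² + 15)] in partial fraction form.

Coefficient matching gives P = R = 0, Q = 1/(15-4) = 1/11, S = -Q = -1/11
Result: (1/11)/(t² + 4) - (1/11)/(t² + 15)


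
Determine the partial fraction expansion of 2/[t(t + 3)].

2/t(t + 3) = A/t + B/(t + 3). A = 2/(0 + 3) = 2/3, B = 2/(-3 - 0) = -2/3
Result: (2/3)/t - (2/3)/(t + 3)


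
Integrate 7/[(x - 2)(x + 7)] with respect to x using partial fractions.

Decompose: 7/[(x - 2)(x + 7)] = (7/9)/(x - 2) - (7/9)/(x + 7). Integrate each term: (7/9) ln|(x - 2)| - (7/9) ln|(x + 7)| + C


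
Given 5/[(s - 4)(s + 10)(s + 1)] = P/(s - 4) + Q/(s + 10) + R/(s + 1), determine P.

Cover-up at s = 4: P = 5/[(4 + 10)(4 + 1)] = 5/[(14)(5)] = 5/70 = 1/14


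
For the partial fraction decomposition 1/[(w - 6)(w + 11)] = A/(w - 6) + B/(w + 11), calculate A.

Cover-up at w = 6: A = 1/(6 + 11) = 1/17


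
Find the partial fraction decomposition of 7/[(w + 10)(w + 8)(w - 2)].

Using cover-up method: A = 7/24, B = -7/20, C = 7/120
Result: (7/24)/(w + 10) - (7/20)/(w + 8) + (7/120)/(w - 2)


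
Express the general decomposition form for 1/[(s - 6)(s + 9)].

Distinct linear factors: A/(s - 6) + B/(s + 9)


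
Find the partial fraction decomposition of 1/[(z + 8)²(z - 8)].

Cover-up at z=8: R = 1/(8 + 8)² = 1/256. Cover-up at z=-8: Q = 1/(-8 - 8) = -1/16. Comparing z² coeff: P = -R = -1/256
Result: (-1/256)/(z + 8) - (1/16)/(z + 8)² + (1/256)/(z - 8)


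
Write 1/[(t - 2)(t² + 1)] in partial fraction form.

Cover-up at t = 2: P = 1/(2² + 1) = 1/5. Then Q = -P = -1/5, R = -P·(0 + 2) = -2/5
Result: (1/5)/(t - 2) - ((1/5)t + 2/5)/(t² + 1)


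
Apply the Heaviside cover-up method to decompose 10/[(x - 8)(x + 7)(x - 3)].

Cover (x - 8), x=8: A = 10/[(8 + 7)(8 - 3)] = 2/15. Cover (x + 7), x=-7: B = 10/[(-7 - 8)(-7 - 3)] = 1/15. Cover (x - 3), x=3: C = 10/[(3 - 8)(3 + 7)] = -1/5.
Result: (2/15)/(x - 8) + (1/15)/(x + 7) - (1/5)/(x - 3)


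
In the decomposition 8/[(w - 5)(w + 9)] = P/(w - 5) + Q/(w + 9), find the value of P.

Cover-up at w = 5: P = 8/(5 + 9) = 8/14 = 4/7


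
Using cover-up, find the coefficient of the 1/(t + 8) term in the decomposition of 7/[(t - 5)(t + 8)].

Cover (t + 8), set t=-8: 7/((t - 5) at t=-8) = 7/(-13) = -7/13


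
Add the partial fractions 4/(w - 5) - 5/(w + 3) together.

Common denominator (w - 5)(w + 3). Numerator: 4(w + 3) - 5(w - 5) = (4w + 12) - (5w - 25) = -w + 37
Result: (-w + 37)/[(w - 5)(w + 3)]


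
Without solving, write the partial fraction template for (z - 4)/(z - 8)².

Repeated linear factor: P/(z - 8) + Q/(z - 8)²


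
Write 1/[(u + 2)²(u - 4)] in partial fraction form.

Cover-up at u=4: R = 1/(4 + 2)² = 1/36. Cover-up at u=-2: Q = 1/(-2 - 4) = -1/6. Comparing u² coeff: P = -R = -1/36
Result: (-1/36)/(u + 2) - (1/6)/(u + 2)² + (1/36)/(u - 4)


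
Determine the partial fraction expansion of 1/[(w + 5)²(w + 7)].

Cover-up at w=-7: R = 1/(-7 + 5)² = 1/4. Cover-up at w=-5: Q = 1/(-5 + 7) = 1/2. Comparing w² coeff: P = -R = -1/4
Result: (-1/4)/(w + 5) + (1/2)/(w + 5)² + (1/4)/(w + 7)


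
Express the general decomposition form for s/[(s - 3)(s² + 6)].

Linear + irreducible quadratic: A/(s - 3) + (Bs + C)/(s² + 6)


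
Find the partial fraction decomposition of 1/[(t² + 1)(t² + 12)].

Coefficient matching gives α = γ = 0, β = 1/(12-1) = 1/11, δ = -β = -1/11
Result: (1/11)/(t² + 1) - (1/11)/(t² + 12)


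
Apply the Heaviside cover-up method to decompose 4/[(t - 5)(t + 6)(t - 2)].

Cover (t - 5), t=5: A = 4/[(5 + 6)(5 - 2)] = 4/33. Cover (t + 6), t=-6: B = 4/[(-6 - 5)(-6 - 2)] = 1/22. Cover (t - 2), t=2: C = 4/[(2 - 5)(2 + 6)] = -1/6.
Result: (4/33)/(t - 5) + (1/22)/(t + 6) - (1/6)/(t - 2)


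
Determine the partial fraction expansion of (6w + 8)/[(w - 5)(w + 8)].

At w=5: A = (6·5 + 8)/(5 + 8) = 38/13. At w=-8: B = (6·(-8) + 8)/(-8 - 5) = 40/13
Result: (38/13)/(w - 5) + (40/13)/(w + 8)


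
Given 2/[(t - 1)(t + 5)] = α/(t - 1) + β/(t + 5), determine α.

Cover-up at t = 1: α = 2/(1 + 5) = 2/6 = 1/3


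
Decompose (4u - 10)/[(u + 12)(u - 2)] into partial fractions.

At u=-12: α = (4·(-12) - 10)/(-12 - 2) = 29/7. At u=2: β = (4·2 - 10)/(2 + 12) = -1/7
Result: (29/7)/(u + 12) - (1/7)/(u - 2)


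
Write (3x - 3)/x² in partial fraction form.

(3x - 3) = Px + Q. At x = 0: Q = 3·0 - 3 = -3. Coeff of x: P = 3
Result: 3/x - 3/x²


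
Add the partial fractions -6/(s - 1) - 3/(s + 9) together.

Common denominator (s - 1)(s + 9). Numerator: -6(s + 9) - 3(s - 1) = (-6s - 54) - (3s - 3) = -9s - 51
Result: (-9s - 51)/[(s - 1)(s + 9)]


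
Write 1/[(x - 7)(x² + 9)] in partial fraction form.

Cover-up at x = 7: A = 1/(7² + 9) = 1/58. Then B = -A = -1/58, C = -A·(0 + 7) = -7/58
Result: (1/58)/(x - 7) - ((1/58)x + 7/58)/(x² + 9)


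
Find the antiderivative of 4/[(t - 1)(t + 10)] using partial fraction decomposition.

Decompose: 4/[(t - 1)(t + 10)] = (4/11)/(t - 1) - (4/11)/(t + 10). Integrate each term: (4/11) ln|(t - 1)| - (4/11) ln|(t + 10)| + C


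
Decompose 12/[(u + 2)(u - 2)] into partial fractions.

12/(u + 2)(u - 2) = A/(u + 2) + B/(u - 2). A = 12/(-2 - 2) = -3, B = 12/(2 + 2) = 3
Result: -3/(u + 2) + 3/(u - 2)


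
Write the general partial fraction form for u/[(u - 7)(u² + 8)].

Linear + irreducible quadratic: A/(u - 7) + (Bu + C)/(u² + 8)


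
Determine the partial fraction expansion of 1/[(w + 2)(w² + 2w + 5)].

Cover-up at w = -2: P = 1/((-2)² + 2·(-2) + 5) = 1/5. Then Q = -P = -1/5, R = -P·(2 - 2) = 0
Result: (1/5)/(w + 2) - ((1/5)w)/(w² + 2w + 5)


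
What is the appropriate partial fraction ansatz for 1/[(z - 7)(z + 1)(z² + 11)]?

Two linear + quadratic: α/(z - 7) + β/(z + 1) + (γz + δ)/(z² + 11)


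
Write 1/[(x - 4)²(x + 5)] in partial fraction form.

Cover-up at x=-5: C = 1/(-5 - 4)² = 1/81. Cover-up at x=4: B = 1/(4 + 5) = 1/9. Comparing x² coeff: A = -C = -1/81
Result: (-1/81)/(x - 4) + (1/9)/(x - 4)² + (1/81)/(x + 5)


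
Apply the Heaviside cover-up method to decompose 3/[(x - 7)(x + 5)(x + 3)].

Cover (x - 7), x=7: P = 3/[(7 + 5)(7 + 3)] = 1/40. Cover (x + 5), x=-5: Q = 3/[(-5 - 7)(-5 + 3)] = 1/8. Cover (x + 3), x=-3: R = 3/[(-3 - 7)(-3 + 5)] = -3/20.
Result: (1/40)/(x - 7) + (1/8)/(x + 5) - (3/20)/(x + 3)


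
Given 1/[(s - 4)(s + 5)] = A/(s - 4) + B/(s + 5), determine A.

Cover-up at s = 4: A = 1/(4 + 5) = 1/9


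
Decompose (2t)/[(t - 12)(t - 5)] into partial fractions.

At t=12: P = (2·12 + 0)/(12 - 5) = 24/7. At t=5: Q = (2·5 + 0)/(5 - 12) = -10/7
Result: (24/7)/(t - 12) - (10/7)/(t - 5)


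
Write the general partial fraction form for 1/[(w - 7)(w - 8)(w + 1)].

Three distinct linear factors: A/(w - 7) + B/(w - 8) + C/(w + 1)


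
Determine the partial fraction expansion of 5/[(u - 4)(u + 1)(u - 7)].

Using cover-up method: A = -1/3, B = 1/8, C = 5/24
Result: (-1/3)/(u - 4) + (1/8)/(u + 1) + (5/24)/(u - 7)


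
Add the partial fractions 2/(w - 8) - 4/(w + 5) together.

Common denominator (w - 8)(w + 5). Numerator: 2(w + 5) - 4(w - 8) = (2w + 10) - (4w - 32) = -2w + 42
Result: (-2w + 42)/[(w - 8)(w + 5)]


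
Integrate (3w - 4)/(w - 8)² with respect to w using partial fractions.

Decompose: P = 3, Q = 3·8 - 4 = 20, so (3w - 4)/(w - 8)² = 3/(w - 8) + 20/(w - 8)². Integrate: ∫ P/(w - 8) dw = 3 ln|(w - 8)|; ∫ Q/(w - 8)² dw = -20/(w - 8). Sum: 3 ln|(w - 8)| - 20/(w - 8) + C


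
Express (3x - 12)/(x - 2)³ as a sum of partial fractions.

(3x - 12) = α(x - 2)² + β(x - 2) + γ. At x = 2: γ = 3·2 - 12 = -6. Coefficients: α = 0, β = 3
Result: 3/(x - 2)² - 6/(x - 2)³


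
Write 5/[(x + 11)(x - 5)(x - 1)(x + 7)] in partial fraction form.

Using Heaviside cover-up: (-5/768)/(x + 11) + (5/768)/(x - 5) - (5/384)/(x - 1) + (5/384)/(x + 7)


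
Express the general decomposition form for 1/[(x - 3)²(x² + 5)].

Repeated linear + quadratic: A/(x - 3) + B/(x - 3)² + (Cx + D)/(x² + 5)


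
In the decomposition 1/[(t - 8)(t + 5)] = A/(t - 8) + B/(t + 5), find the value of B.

Cover-up at t = -5: B = 1/(-5 - 8) = -1/13


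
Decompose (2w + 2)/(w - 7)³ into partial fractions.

(2w + 2) = α(w - 7)² + β(w - 7) + γ. At w = 7: γ = 2·7 + 2 = 16. Coefficients: α = 0, β = 2
Result: 2/(w - 7)² + 16/(w - 7)³


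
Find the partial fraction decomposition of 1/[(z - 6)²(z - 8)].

Cover-up at z=8: γ = 1/(8 - 6)² = 1/4. Cover-up at z=6: β = 1/(6 - 8) = -1/2. Comparing z² coeff: α = -γ = -1/4
Result: (-1/4)/(z - 6) - (1/2)/(z - 6)² + (1/4)/(z - 8)


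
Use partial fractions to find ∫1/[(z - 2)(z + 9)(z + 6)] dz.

Cover-up: α = 1/88, β = 1/33, γ = -1/24. Decomposition: (1/88)/(z - 2) + (1/33)/(z + 9) - (1/24)/(z + 6). Integrate each term: (1/88) ln|(z - 2)| + (1/33) ln|(z + 9)| - (1/24) ln|(z + 6)| + C


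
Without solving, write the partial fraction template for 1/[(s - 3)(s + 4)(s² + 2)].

Two linear + quadratic: P/(s - 3) + Q/(s + 4) + (Rs + S)/(s² + 2)


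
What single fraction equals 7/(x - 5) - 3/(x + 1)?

Common denominator (x - 5)(x + 1). Numerator: 7(x + 1) - 3(x - 5) = (7x + 7) - (3x - 15) = 4x + 22
Result: (4x + 22)/[(x - 5)(x + 1)]


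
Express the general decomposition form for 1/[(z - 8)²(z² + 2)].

Repeated linear + quadratic: A/(z - 8) + B/(z - 8)² + (Cz + D)/(z² + 2)


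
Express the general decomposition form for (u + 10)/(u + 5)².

Repeated linear factor: α/(u + 5) + β/(u + 5)²


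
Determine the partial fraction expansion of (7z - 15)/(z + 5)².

(7z - 15) = A(z + 5) + B. At z = -5: B = 7·(-5) - 15 = -50. Coeff of z: A = 7
Result: 7/(z + 5) - 50/(z + 5)²


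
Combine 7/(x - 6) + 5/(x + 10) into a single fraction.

Common denominator (x - 6)(x + 10). Numerator: 7(x + 10) + 5(x - 6) = (7x + 70) + (5x - 30) = 12x + 40
Result: (12x + 40)/[(x - 6)(x + 10)]


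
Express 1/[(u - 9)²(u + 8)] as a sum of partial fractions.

Cover-up at u=-8: γ = 1/(-8 - 9)² = 1/289. Cover-up at u=9: β = 1/(9 + 8) = 1/17. Comparing u² coeff: α = -γ = -1/289
Result: (-1/289)/(u - 9) + (1/17)/(u - 9)² + (1/289)/(u + 8)


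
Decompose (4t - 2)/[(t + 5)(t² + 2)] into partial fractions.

At t=-5: P = (4·(-5) - 2)/((-5)² + 2) = -22/27. Q = -P = 22/27, R = 4 - (-5)·P = -2/27
Result: (-22/27)/(t + 5) + ((22/27)t - 2/27)/(t² + 2)


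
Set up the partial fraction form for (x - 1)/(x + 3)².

Repeated linear factor: P/(x + 3) + Q/(x + 3)²


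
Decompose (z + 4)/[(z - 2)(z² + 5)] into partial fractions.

At z=2: A = (1·2 + 4)/(2² + 5) = 2/3. B = -A = -2/3, C = 1 - 2·A = -1/3
Result: (2/3)/(z - 2) - ((2/3)z + 1/3)/(z² + 5)


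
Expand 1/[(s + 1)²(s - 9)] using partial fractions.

Cover-up at s=9: R = 1/(9 + 1)² = 1/100. Cover-up at s=-1: Q = 1/(-1 - 9) = -1/10. Comparing s² coeff: P = -R = -1/100
Result: (-1/100)/(s + 1) - (1/10)/(s + 1)² + (1/100)/(s - 9)


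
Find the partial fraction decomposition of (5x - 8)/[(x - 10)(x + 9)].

At x=10: α = (5·10 - 8)/(10 + 9) = 42/19. At x=-9: β = (5·(-9) - 8)/(-9 - 10) = 53/19
Result: (42/19)/(x - 10) + (53/19)/(x + 9)


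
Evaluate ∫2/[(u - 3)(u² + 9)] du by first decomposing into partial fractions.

Cover-up at u=3: α = 2/(3²+9) = 1/9. Coeff matching: β = -1/9, γ = -1/3. Decomposition: (1/9)/(u - 3) - ((1/9)u + 1/3)/(u² + 9). Integrate: linear → ln, quadratic → (1/2)ln + arctan: (1/9) ln|(u - 3)| - (1/18) ln(u² + 9) - (1/9) arctan(u/3) + C


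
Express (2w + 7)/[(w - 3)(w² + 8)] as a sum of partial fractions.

At w=3: α = (2·3 + 7)/(3² + 8) = 13/17. β = -α = -13/17, γ = 2 - 3·α = -5/17
Result: (13/17)/(w - 3) - ((13/17)w + 5/17)/(w² + 8)


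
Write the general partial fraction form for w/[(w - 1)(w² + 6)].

Linear + irreducible quadratic: α/(w - 1) + (βw + γ)/(w² + 6)


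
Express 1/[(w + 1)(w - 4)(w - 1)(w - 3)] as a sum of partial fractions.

Using Heaviside cover-up: (-1/40)/(w + 1) + (1/15)/(w - 4) + (1/12)/(w - 1) - (1/8)/(w - 3)


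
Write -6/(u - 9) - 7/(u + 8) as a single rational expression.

Common denominator (u - 9)(u + 8). Numerator: -6(u + 8) - 7(u - 9) = (-6u - 48) - (7u - 63) = -13u + 15
Result: (-13u + 15)/[(u - 9)(u + 8)]


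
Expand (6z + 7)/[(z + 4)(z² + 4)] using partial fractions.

At z=-4: A = (6·(-4) + 7)/((-4)² + 4) = -17/20. B = -A = 17/20, C = 6 - (-4)·A = 13/5
Result: (-17/20)/(z + 4) + ((17/20)z + 13/5)/(z² + 4)


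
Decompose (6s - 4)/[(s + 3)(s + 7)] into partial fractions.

At s=-3: α = (6·(-3) - 4)/(-3 + 7) = -11/2. At s=-7: β = (6·(-7) - 4)/(-7 + 3) = 23/2
Result: (-11/2)/(s + 3) + (23/2)/(s + 7)


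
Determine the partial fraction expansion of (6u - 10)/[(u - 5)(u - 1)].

At u=5: α = (6·5 - 10)/(5 - 1) = 5. At u=1: β = (6·1 - 10)/(1 - 5) = 1
Result: 5/(u - 5) + 1/(u - 1)


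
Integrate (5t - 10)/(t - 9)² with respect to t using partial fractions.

Decompose: P = 5, Q = 5·9 - 10 = 35, so (5t - 10)/(t - 9)² = 5/(t - 9) + 35/(t - 9)². Integrate: ∫ P/(t - 9) dt = 5 ln|(t - 9)|; ∫ Q/(t - 9)² dt = -35/(t - 9). Sum: 5 ln|(t - 9)| - 35/(t - 9) + C


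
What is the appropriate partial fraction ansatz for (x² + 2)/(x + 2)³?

Repeated linear factor (power 3): A/(x + 2) + B/(x + 2)² + C/(x + 2)³


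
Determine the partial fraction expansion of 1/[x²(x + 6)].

Cover-up at x=-6: R = 1/(-6 - 0)² = 1/36. Cover-up at x=0: Q = 1/(0 + 6) = 1/6. Comparing x² coeff: P = -R = -1/36
Result: (-1/36)/x + (1/6)/x² + (1/36)/(x + 6)


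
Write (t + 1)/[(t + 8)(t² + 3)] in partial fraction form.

At t=-8: P = (1·(-8) + 1)/((-8)² + 3) = -7/67. Q = -P = 7/67, R = 1 - (-8)·P = 11/67
Result: (-7/67)/(t + 8) + ((7/67)t + 11/67)/(t² + 3)


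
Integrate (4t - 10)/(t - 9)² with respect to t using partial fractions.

Decompose: P = 4, Q = 4·9 - 10 = 26, so (4t - 10)/(t - 9)² = 4/(t - 9) + 26/(t - 9)². Integrate: ∫ P/(t - 9) dt = 4 ln|(t - 9)|; ∫ Q/(t - 9)² dt = -26/(t - 9). Sum: 4 ln|(t - 9)| - 26/(t - 9) + C


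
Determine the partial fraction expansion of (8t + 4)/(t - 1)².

(8t + 4) = A(t - 1) + B. At t = 1: B = 8·1 + 4 = 12. Coeff of t: A = 8
Result: 8/(t - 1) + 12/(t - 1)²


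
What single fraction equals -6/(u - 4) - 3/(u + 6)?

Common denominator (u - 4)(u + 6). Numerator: -6(u + 6) - 3(u - 4) = (-6u - 36) - (3u - 12) = -9u - 24
Result: (-9u - 24)/[(u - 4)(u + 6)]


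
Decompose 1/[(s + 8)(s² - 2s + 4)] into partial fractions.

Cover-up at s = -8: P = 1/((-8)² - 2·(-8) + 4) = 1/84. Then Q = -P = -1/84, R = -P·(-2 - 8) = 5/42
Result: (1/84)/(s + 8) - ((1/84)s - 5/42)/(s² - 2s + 4)


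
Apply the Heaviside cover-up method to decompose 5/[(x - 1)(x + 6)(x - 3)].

Cover (x - 1), x=1: P = 5/[(1 + 6)(1 - 3)] = -5/14. Cover (x + 6), x=-6: Q = 5/[(-6 - 1)(-6 - 3)] = 5/63. Cover (x - 3), x=3: R = 5/[(3 - 1)(3 + 6)] = 5/18.
Result: (-5/14)/(x - 1) + (5/63)/(x + 6) + (5/18)/(x - 3)


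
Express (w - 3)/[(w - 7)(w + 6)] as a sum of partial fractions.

At w=7: α = (1·7 - 3)/(7 + 6) = 4/13. At w=-6: β = (1·(-6) - 3)/(-6 - 7) = 9/13
Result: (4/13)/(w - 7) + (9/13)/(w + 6)


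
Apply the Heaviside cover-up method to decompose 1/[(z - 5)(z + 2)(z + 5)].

Cover (z - 5), z=5: A = 1/[(5 + 2)(5 + 5)] = 1/70. Cover (z + 2), z=-2: B = 1/[(-2 - 5)(-2 + 5)] = -1/21. Cover (z + 5), z=-5: C = 1/[(-5 - 5)(-5 + 2)] = 1/30.
Result: (1/70)/(z - 5) - (1/21)/(z + 2) + (1/30)/(z + 5)


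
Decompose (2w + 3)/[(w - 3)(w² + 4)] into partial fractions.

At w=3: α = (2·3 + 3)/(3² + 4) = 9/13. β = -α = -9/13, γ = 2 - 3·α = -1/13
Result: (9/13)/(w - 3) - ((9/13)w + 1/13)/(w² + 4)


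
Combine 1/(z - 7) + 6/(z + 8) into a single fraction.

Common denominator (z - 7)(z + 8). Numerator: 1(z + 8) + 6(z - 7) = (z + 8) + (6z - 42) = 7z - 34
Result: (7z - 34)/[(z - 7)(z + 8)]


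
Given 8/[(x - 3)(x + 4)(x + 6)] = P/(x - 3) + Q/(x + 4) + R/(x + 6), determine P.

Cover-up at x = 3: P = 8/[(3 + 4)(3 + 6)] = 8/[(7)(9)] = 8/63


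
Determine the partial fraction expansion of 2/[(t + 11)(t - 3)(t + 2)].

Using cover-up method: A = 1/63, B = 1/35, C = -2/45
Result: (1/63)/(t + 11) + (1/35)/(t - 3) - (2/45)/(t + 2)


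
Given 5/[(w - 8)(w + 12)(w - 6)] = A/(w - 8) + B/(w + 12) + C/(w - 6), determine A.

Cover-up at w = 8: A = 5/[(8 + 12)(8 - 6)] = 5/[(20)(2)] = 5/40 = 1/8


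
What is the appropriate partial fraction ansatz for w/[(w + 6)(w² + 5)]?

Linear + irreducible quadratic: A/(w + 6) + (Bw + C)/(w² + 5)


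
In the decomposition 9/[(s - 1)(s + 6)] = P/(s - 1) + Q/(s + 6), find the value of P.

Cover-up at s = 1: P = 9/(1 + 6) = 9/7


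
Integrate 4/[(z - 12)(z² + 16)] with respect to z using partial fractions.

Cover-up at z=12: α = 4/(12²+16) = 1/40. Coeff matching: β = -1/40, γ = -3/10. Decomposition: (1/40)/(z - 12) - ((1/40)z + 3/10)/(z² + 16). Integrate: linear → ln, quadratic → (1/2)ln + arctan: (1/40) ln|(z - 12)| - (1/80) ln(z² + 16) - (3/40) arctan(z/4) + C


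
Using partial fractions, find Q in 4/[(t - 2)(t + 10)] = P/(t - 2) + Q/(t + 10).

Cover-up at t = -10: Q = 4/(-10 - 2) = -4/12 = -1/3


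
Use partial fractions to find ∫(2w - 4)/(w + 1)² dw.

Decompose: A = 2, B = 2·(-1) - 4 = -6, so (2w - 4)/(w + 1)² = 2/(w + 1) - 6/(w + 1)². Integrate: ∫ A/(w + 1) dw = 2 ln|(w + 1)|; ∫ B/(w + 1)² dw = 6/(w + 1). Sum: 2 ln|(w + 1)| + 6/(w + 1) + C


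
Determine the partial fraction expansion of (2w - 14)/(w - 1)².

(2w - 14) = α(w - 1) + β. At w = 1: β = 2·1 - 14 = -12. Coeff of w: α = 2
Result: 2/(w - 1) - 12/(w - 1)²


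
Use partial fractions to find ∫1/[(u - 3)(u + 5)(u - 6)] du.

Cover-up: A = -1/24, B = 1/88, C = 1/33. Decomposition: (-1/24)/(u - 3) + (1/88)/(u + 5) + (1/33)/(u - 6). Integrate each term: (-1/24) ln|(u - 3)| + (1/88) ln|(u + 5)| + (1/33) ln|(u - 6)| + C


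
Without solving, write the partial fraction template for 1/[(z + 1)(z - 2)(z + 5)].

Three distinct linear factors: A/(z + 1) + B/(z - 2) + C/(z + 5)


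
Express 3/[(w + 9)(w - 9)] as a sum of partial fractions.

3/(w + 9)(w - 9) = α/(w + 9) + β/(w - 9). α = 3/(-9 - 9) = -1/6, β = 3/(9 + 9) = 1/6
Result: (-1/6)/(w + 9) + (1/6)/(w - 9)


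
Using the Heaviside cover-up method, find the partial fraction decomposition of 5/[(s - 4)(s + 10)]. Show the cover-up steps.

Cover (s - 4): set s=4, get A = 5/(4 + 10) = 5/14. Cover (s + 10): set s=-10, get B = 5/(-10 - 4) = -5/14.
Result: (5/14)/(s - 4) - (5/14)/(s + 10)


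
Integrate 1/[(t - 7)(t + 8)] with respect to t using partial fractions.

Decompose: 1/[(t - 7)(t + 8)] = (1/15)/(t - 7) - (1/15)/(t + 8). Integrate each term: (1/15) ln|(t - 7)| - (1/15) ln|(t + 8)| + C


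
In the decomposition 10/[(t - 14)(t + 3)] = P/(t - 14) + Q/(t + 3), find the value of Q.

Cover-up at t = -3: Q = 10/(-3 - 14) = -10/17


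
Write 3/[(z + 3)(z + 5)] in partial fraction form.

3/(z + 3)(z + 5) = P/(z + 3) + Q/(z + 5). P = 3/(-3 + 5) = 3/2, Q = 3/(-5 + 3) = -3/2
Result: (3/2)/(z + 3) - (3/2)/(z + 5)


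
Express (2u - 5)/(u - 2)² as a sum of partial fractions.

(2u - 5) = α(u - 2) + β. At u = 2: β = 2·2 - 5 = -1. Coeff of u: α = 2
Result: 2/(u - 2) - 1/(u - 2)²


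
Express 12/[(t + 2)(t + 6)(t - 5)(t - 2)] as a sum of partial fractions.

Using Heaviside cover-up: (3/28)/(t + 2) - (3/88)/(t + 6) + (4/77)/(t - 5) - (1/8)/(t - 2)


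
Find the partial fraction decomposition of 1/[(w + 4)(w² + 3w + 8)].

Cover-up at w = -4: α = 1/((-4)² + 3·(-4) + 8) = 1/12. Then β = -α = -1/12, γ = -α·(3 - 4) = 1/12
Result: (1/12)/(w + 4) - ((1/12)w - 1/12)/(w² + 3w + 8)


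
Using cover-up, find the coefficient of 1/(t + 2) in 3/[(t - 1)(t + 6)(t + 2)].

Cover (t + 2), set t=-2: 3/[(-2 - 1)(-2 + 6)] = -1/4


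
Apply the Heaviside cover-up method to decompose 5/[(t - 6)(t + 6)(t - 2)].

Cover (t - 6), t=6: α = 5/[(6 + 6)(6 - 2)] = 5/48. Cover (t + 6), t=-6: β = 5/[(-6 - 6)(-6 - 2)] = 5/96. Cover (t - 2), t=2: γ = 5/[(2 - 6)(2 + 6)] = -5/32.
Result: (5/48)/(t - 6) + (5/96)/(t + 6) - (5/32)/(t - 2)


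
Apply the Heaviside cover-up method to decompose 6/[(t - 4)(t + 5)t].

Cover (t - 4), t=4: P = 6/[(4 + 5)(4 - 0)] = 1/6. Cover (t + 5), t=-5: Q = 6/[(-5 - 4)(-5 - 0)] = 2/15. Cover t, t=0: R = 6/[(0 - 4)(0 + 5)] = -3/10.
Result: (1/6)/(t - 4) + (2/15)/(t + 5) - (3/10)/t


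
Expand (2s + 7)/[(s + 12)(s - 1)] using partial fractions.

At s=-12: α = (2·(-12) + 7)/(-12 - 1) = 17/13. At s=1: β = (2·1 + 7)/(1 + 12) = 9/13
Result: (17/13)/(s + 12) + (9/13)/(s - 1)


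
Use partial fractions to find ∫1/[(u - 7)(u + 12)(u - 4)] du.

Cover-up: P = 1/57, Q = 1/304, R = -1/48. Decomposition: (1/57)/(u - 7) + (1/304)/(u + 12) - (1/48)/(u - 4). Integrate each term: (1/57) ln|(u - 7)| + (1/304) ln|(u + 12)| - (1/48) ln|(u - 4)| + C


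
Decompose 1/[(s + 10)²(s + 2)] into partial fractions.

Cover-up at s=-2: γ = 1/(-2 + 10)² = 1/64. Cover-up at s=-10: β = 1/(-10 + 2) = -1/8. Comparing s² coeff: α = -γ = -1/64
Result: (-1/64)/(s + 10) - (1/8)/(s + 10)² + (1/64)/(s + 2)


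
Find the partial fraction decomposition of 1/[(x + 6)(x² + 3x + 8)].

Cover-up at x = -6: A = 1/((-6)² + 3·(-6) + 8) = 1/26. Then B = -A = -1/26, C = -A·(3 - 6) = 3/26
Result: (1/26)/(x + 6) - ((1/26)x - 3/26)/(x² + 3x + 8)


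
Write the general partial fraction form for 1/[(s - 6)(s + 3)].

Distinct linear factors: A/(s - 6) + B/(s + 3)


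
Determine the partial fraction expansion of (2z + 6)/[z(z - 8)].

At z=0: A = (2·0 + 6)/(0 - 8) = -3/4. At z=8: B = (2·8 + 6)/(8 - 0) = 11/4
Result: (-3/4)/z + (11/4)/(z - 8)


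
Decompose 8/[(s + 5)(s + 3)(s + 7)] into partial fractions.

Using cover-up method: P = -2, Q = 1, R = 1
Result: -2/(s + 5) + 1/(s + 3) + 1/(s + 7)


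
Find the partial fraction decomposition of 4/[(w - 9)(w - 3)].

4/(w - 9)(w - 3) = P/(w - 9) + Q/(w - 3). P = 4/(9 - 3) = 2/3, Q = 4/(3 - 9) = -2/3
Result: (2/3)/(w - 9) - (2/3)/(w - 3)


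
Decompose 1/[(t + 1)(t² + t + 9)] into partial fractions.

Cover-up at t = -1: P = 1/((-1)² + 1·(-1) + 9) = 1/9. Then Q = -P = -1/9, R = -P·(1 - 1) = 0
Result: (1/9)/(t + 1) - ((1/9)t)/(t² + t + 9)


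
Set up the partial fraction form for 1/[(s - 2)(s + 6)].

Distinct linear factors: P/(s - 2) + Q/(s + 6)


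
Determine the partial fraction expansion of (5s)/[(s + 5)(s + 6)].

At s=-5: α = (5·(-5) + 0)/(-5 + 6) = -25. At s=-6: β = (5·(-6) + 0)/(-6 + 5) = 30
Result: -25/(s + 5) + 30/(s + 6)


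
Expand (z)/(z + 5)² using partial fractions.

(z) = P(z + 5) + Q. At z = -5: Q = 1·(-5) + 0 = -5. Coeff of z: P = 1
Result: 1/(z + 5) - 5/(z + 5)²


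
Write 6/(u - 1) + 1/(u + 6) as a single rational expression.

Common denominator (u - 1)(u + 6). Numerator: 6(u + 6) + 1(u - 1) = (6u + 36) + (u - 1) = 7u + 35
Result: (7u + 35)/[(u - 1)(u + 6)]


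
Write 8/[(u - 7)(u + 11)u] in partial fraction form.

Using cover-up method: α = 4/63, β = 4/99, γ = -8/77
Result: (4/63)/(u - 7) + (4/99)/(u + 11) - (8/77)/u


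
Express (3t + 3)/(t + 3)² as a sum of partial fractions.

(3t + 3) = P(t + 3) + Q. At t = -3: Q = 3·(-3) + 3 = -6. Coeff of t: P = 3
Result: 3/(t + 3) - 6/(t + 3)²


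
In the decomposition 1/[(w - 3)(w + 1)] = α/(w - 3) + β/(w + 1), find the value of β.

Cover-up at w = -1: β = 1/(-1 - 3) = -1/4


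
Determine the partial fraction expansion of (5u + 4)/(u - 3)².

(5u + 4) = α(u - 3) + β. At u = 3: β = 5·3 + 4 = 19. Coeff of u: α = 5
Result: 5/(u - 3) + 19/(u - 3)²


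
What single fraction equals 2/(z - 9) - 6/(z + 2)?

Common denominator (z - 9)(z + 2). Numerator: 2(z + 2) - 6(z - 9) = (2z + 4) - (6z - 54) = -4z + 58
Result: (-4z + 58)/[(z - 9)(z + 2)]


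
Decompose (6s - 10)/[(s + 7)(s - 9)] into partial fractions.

At s=-7: A = (6·(-7) - 10)/(-7 - 9) = 13/4. At s=9: B = (6·9 - 10)/(9 + 7) = 11/4
Result: (13/4)/(s + 7) + (11/4)/(s - 9)


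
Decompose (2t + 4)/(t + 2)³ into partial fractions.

(2t + 4) = α(t + 2)² + β(t + 2) + γ. At t = -2: γ = 2·(-2) + 4 = 0. Coefficients: α = 0, β = 2
Result: 2/(t + 2)²


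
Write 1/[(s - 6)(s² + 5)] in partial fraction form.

Cover-up at s = 6: P = 1/(6² + 5) = 1/41. Then Q = -P = -1/41, R = -P·(0 + 6) = -6/41
Result: (1/41)/(s - 6) - ((1/41)s + 6/41)/(s² + 5)


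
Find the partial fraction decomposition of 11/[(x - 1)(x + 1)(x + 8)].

Using cover-up method: P = 11/18, Q = -11/14, R = 11/63
Result: (11/18)/(x - 1) - (11/14)/(x + 1) + (11/63)/(x + 8)


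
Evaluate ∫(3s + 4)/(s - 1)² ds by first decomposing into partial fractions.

Decompose: α = 3, β = 3·1 + 4 = 7, so (3s + 4)/(s - 1)² = 3/(s - 1) + 7/(s - 1)². Integrate: ∫ α/(s - 1) ds = 3 ln|(s - 1)|; ∫ β/(s - 1)² ds = -7/(s - 1). Sum: 3 ln|(s - 1)| - 7/(s - 1) + C


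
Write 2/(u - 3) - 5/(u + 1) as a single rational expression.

Common denominator (u - 3)(u + 1). Numerator: 2(u + 1) - 5(u - 3) = (2u + 2) - (5u - 15) = -3u + 17
Result: (-3u + 17)/[(u - 3)(u + 1)]


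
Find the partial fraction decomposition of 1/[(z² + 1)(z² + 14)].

Coefficient matching gives A = C = 0, B = 1/(14-1) = 1/13, D = -B = -1/13
Result: (1/13)/(z² + 1) - (1/13)/(z² + 14)


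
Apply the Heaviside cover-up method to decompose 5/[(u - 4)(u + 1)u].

Cover (u - 4), u=4: α = 5/[(4 + 1)(4 - 0)] = 1/4. Cover (u + 1), u=-1: β = 5/[(-1 - 4)(-1 - 0)] = 1. Cover u, u=0: γ = 5/[(0 - 4)(0 + 1)] = -5/4.
Result: (1/4)/(u - 4) + 1/(u + 1) - (5/4)/u


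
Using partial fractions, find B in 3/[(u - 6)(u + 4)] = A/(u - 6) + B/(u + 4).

Cover-up at u = -4: B = 3/(-4 - 6) = -3/10


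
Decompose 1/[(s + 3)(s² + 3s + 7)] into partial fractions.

Cover-up at s = -3: P = 1/((-3)² + 3·(-3) + 7) = 1/7. Then Q = -P = -1/7, R = -P·(3 - 3) = 0
Result: (1/7)/(s + 3) - ((1/7)s)/(s² + 3s + 7)


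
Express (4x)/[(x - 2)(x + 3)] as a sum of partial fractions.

At x=2: α = (4·2 + 0)/(2 + 3) = 8/5. At x=-3: β = (4·(-3) + 0)/(-3 - 2) = 12/5
Result: (8/5)/(x - 2) + (12/5)/(x + 3)


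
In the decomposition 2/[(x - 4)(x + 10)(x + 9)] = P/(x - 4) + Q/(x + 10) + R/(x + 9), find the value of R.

Cover-up at x = -9: R = 2/[(-9 - 4)(-9 + 10)] = 2/[(-13)(1)] = -2/13


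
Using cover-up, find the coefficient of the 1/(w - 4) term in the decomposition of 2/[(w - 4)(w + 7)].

Cover (w - 4), set w=4: 2/((w + 7) at w=4) = 2/(11) = 2/11


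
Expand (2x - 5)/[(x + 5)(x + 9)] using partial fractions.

At x=-5: P = (2·(-5) - 5)/(-5 + 9) = -15/4. At x=-9: Q = (2·(-9) - 5)/(-9 + 5) = 23/4
Result: (-15/4)/(x + 5) + (23/4)/(x + 9)


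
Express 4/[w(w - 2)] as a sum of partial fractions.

4/w(w - 2) = α/w + β/(w - 2). α = 4/(0 - 2) = -2, β = 4/(2 - 0) = 2
Result: -2/w + 2/(w - 2)


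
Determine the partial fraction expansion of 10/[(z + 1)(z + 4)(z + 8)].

Using cover-up method: A = 10/21, B = -5/6, C = 5/14
Result: (10/21)/(z + 1) - (5/6)/(z + 4) + (5/14)/(z + 8)


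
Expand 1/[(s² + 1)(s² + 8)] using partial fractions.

Coefficient matching gives α = γ = 0, β = 1/(8-1) = 1/7, δ = -β = -1/7
Result: (1/7)/(s² + 1) - (1/7)/(s² + 8)


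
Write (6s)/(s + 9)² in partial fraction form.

(6s) = A(s + 9) + B. At s = -9: B = 6·(-9) + 0 = -54. Coeff of s: A = 6
Result: 6/(s + 9) - 54/(s + 9)²


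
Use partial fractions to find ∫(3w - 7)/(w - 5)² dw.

Decompose: α = 3, β = 3·5 - 7 = 8, so (3w - 7)/(w - 5)² = 3/(w - 5) + 8/(w - 5)². Integrate: ∫ α/(w - 5) dw = 3 ln|(w - 5)|; ∫ β/(w - 5)² dw = -8/(w - 5). Sum: 3 ln|(w - 5)| - 8/(w - 5) + C


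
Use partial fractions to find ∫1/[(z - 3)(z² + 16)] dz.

Cover-up at z=3: α = 1/(3²+16) = 1/25. Coeff matching: β = -1/25, γ = -3/25. Decomposition: (1/25)/(z - 3) - ((1/25)z + 3/25)/(z² + 16). Integrate: linear → ln, quadratic → (1/2)ln + arctan: (1/25) ln|(z - 3)| - (1/50) ln(z² + 16) - (3/100) arctan(z/4) + C


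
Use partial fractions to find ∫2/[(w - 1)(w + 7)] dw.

Decompose: 2/[(w - 1)(w + 7)] = (1/4)/(w - 1) - (1/4)/(w + 7). Integrate each term: (1/4) ln|(w - 1)| - (1/4) ln|(w + 7)| + C


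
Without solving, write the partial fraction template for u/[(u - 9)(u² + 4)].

Linear + irreducible quadratic: A/(u - 9) + (Bu + C)/(u² + 4)


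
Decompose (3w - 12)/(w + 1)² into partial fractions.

(3w - 12) = A(w + 1) + B. At w = -1: B = 3·(-1) - 12 = -15. Coeff of w: A = 3
Result: 3/(w + 1) - 15/(w + 1)²


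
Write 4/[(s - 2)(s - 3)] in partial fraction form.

4/(s - 2)(s - 3) = P/(s - 2) + Q/(s - 3). P = 4/(2 - 3) = -4, Q = 4/(3 - 2) = 4
Result: -4/(s - 2) + 4/(s - 3)


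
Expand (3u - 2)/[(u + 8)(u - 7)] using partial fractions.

At u=-8: α = (3·(-8) - 2)/(-8 - 7) = 26/15. At u=7: β = (3·7 - 2)/(7 + 8) = 19/15
Result: (26/15)/(u + 8) + (19/15)/(u - 7)


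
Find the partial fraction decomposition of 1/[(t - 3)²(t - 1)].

Cover-up at t=1: γ = 1/(1 - 3)² = 1/4. Cover-up at t=3: β = 1/(3 - 1) = 1/2. Comparing t² coeff: α = -γ = -1/4
Result: (-1/4)/(t - 3) + (1/2)/(t - 3)² + (1/4)/(t - 1)


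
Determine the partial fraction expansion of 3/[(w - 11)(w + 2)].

3/(w - 11)(w + 2) = α/(w - 11) + β/(w + 2). α = 3/(11 + 2) = 3/13, β = 3/(-2 - 11) = -3/13
Result: (3/13)/(w - 11) - (3/13)/(w + 2)


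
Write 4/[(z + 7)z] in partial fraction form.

4/(z + 7)z = α/(z + 7) + β/z. α = 4/(-7 - 0) = -4/7, β = 4/(0 + 7) = 4/7
Result: (-4/7)/(z + 7) + (4/7)/z


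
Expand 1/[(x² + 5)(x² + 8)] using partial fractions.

Coefficient matching gives A = C = 0, B = 1/(8-5) = 1/3, D = -B = -1/3
Result: (1/3)/(x² + 5) - (1/3)/(x² + 8)


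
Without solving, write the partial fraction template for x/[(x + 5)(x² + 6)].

Linear + irreducible quadratic: P/(x + 5) + (Qx + R)/(x² + 6)


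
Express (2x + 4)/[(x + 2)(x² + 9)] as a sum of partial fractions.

At x=-2: α = (2·(-2) + 4)/((-2)² + 9) = 0. β = -α = 0, γ = 2 - (-2)·α = 2
Result: (2)/(x² + 9)


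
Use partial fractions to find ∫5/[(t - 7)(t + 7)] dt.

Decompose: 5/[(t - 7)(t + 7)] = (5/14)/(t - 7) - (5/14)/(t + 7). Integrate each term: (5/14) ln|(t - 7)| - (5/14) ln|(t + 7)| + C


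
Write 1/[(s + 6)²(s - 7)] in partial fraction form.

Cover-up at s=7: γ = 1/(7 + 6)² = 1/169. Cover-up at s=-6: β = 1/(-6 - 7) = -1/13. Comparing s² coeff: α = -γ = -1/169
Result: (-1/169)/(s + 6) - (1/13)/(s + 6)² + (1/169)/(s - 7)


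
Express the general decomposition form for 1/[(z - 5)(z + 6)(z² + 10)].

Two linear + quadratic: α/(z - 5) + β/(z + 6) + (γz + δ)/(z² + 10)


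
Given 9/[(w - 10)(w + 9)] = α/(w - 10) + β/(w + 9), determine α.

Cover-up at w = 10: α = 9/(10 + 9) = 9/19


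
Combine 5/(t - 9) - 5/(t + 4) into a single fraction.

Common denominator (t - 9)(t + 4). Numerator: 5(t + 4) - 5(t - 9) = (5t + 20) - (5t - 45) = 65
Result: (65)/[(t - 9)(t + 4)]


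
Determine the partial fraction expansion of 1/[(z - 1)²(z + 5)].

Cover-up at z=-5: γ = 1/(-5 - 1)² = 1/36. Cover-up at z=1: β = 1/(1 + 5) = 1/6. Comparing z² coeff: α = -γ = -1/36
Result: (-1/36)/(z - 1) + (1/6)/(z - 1)² + (1/36)/(z + 5)


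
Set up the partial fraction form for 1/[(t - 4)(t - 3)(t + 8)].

Three distinct linear factors: α/(t - 4) + β/(t - 3) + γ/(t + 8)


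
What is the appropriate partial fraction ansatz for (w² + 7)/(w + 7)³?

Repeated linear factor (power 3): α/(w + 7) + β/(w + 7)² + γ/(w + 7)³


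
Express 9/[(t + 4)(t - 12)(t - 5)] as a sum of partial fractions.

Using cover-up method: α = 1/16, β = 9/112, γ = -1/7
Result: (1/16)/(t + 4) + (9/112)/(t - 12) - (1/7)/(t - 5)


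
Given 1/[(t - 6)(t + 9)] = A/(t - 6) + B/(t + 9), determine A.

Cover-up at t = 6: A = 1/(6 + 9) = 1/15


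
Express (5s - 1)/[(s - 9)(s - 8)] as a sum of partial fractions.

At s=9: P = (5·9 - 1)/(9 - 8) = 44. At s=8: Q = (5·8 - 1)/(8 - 9) = -39
Result: 44/(s - 9) - 39/(s - 8)


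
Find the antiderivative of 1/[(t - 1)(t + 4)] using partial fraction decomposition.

Decompose: 1/[(t - 1)(t + 4)] = (1/5)/(t - 1) - (1/5)/(t + 4). Integrate each term: (1/5) ln|(t - 1)| - (1/5) ln|(t + 4)| + C


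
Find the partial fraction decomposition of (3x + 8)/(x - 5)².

(3x + 8) = A(x - 5) + B. At x = 5: B = 3·5 + 8 = 23. Coeff of x: A = 3
Result: 3/(x - 5) + 23/(x - 5)²


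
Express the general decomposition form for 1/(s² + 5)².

Repeated quadratic factor: (αs + β)/(s² + 5) + (γs + δ)/(s² + 5)²


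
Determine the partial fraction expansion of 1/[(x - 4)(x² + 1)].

Cover-up at x = 4: α = 1/(4² + 1) = 1/17. Then β = -α = -1/17, γ = -α·(0 + 4) = -4/17
Result: (1/17)/(x - 4) - ((1/17)x + 4/17)/(x² + 1)


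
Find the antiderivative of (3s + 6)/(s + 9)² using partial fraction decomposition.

Decompose: P = 3, Q = 3·(-9) + 6 = -21, so (3s + 6)/(s + 9)² = 3/(s + 9) - 21/(s + 9)². Integrate: ∫ P/(s + 9) ds = 3 ln|(s + 9)|; ∫ Q/(s + 9)² ds = 21/(s + 9). Sum: 3 ln|(s + 9)| + 21/(s + 9) + C


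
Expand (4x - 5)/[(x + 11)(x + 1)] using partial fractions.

At x=-11: P = (4·(-11) - 5)/(-11 + 1) = 49/10. At x=-1: Q = (4·(-1) - 5)/(-1 + 11) = -9/10
Result: (49/10)/(x + 11) - (9/10)/(x + 1)


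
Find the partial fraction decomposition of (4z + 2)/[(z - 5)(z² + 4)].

At z=5: P = (4·5 + 2)/(5² + 4) = 22/29. Q = -P = -22/29, R = 4 - 5·P = 6/29
Result: (22/29)/(z - 5) - ((22/29)z - 6/29)/(z² + 4)


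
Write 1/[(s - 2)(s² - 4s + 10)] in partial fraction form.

Cover-up at s = 2: A = 1/(2² - 4·2 + 10) = 1/6. Then B = -A = -1/6, C = -A·(-4 + 2) = 1/3
Result: (1/6)/(s - 2) - ((1/6)s - 1/3)/(s² - 4s + 10)


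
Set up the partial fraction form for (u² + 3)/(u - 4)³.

Repeated linear factor (power 3): A/(u - 4) + B/(u - 4)² + C/(u - 4)³


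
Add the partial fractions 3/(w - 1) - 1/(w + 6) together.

Common denominator (w - 1)(w + 6). Numerator: 3(w + 6) - 1(w - 1) = (3w + 18) - (w - 1) = 2w + 19
Result: (2w + 19)/[(w - 1)(w + 6)]


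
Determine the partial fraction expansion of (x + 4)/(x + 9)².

(x + 4) = A(x + 9) + B. At x = -9: B = 1·(-9) + 4 = -5. Coeff of x: A = 1
Result: 1/(x + 9) - 5/(x + 9)²


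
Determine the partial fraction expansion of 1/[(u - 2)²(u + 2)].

Cover-up at u=-2: γ = 1/(-2 - 2)² = 1/16. Cover-up at u=2: β = 1/(2 + 2) = 1/4. Comparing u² coeff: α = -γ = -1/16
Result: (-1/16)/(u - 2) + (1/4)/(u - 2)² + (1/16)/(u + 2)


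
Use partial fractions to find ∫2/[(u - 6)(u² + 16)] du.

Cover-up at u=6: P = 2/(6²+16) = 1/26. Coeff matching: Q = -1/26, R = -3/13. Decomposition: (1/26)/(u - 6) - ((1/26)u + 3/13)/(u² + 16). Integrate: linear → ln, quadratic → (1/2)ln + arctan: (1/26) ln|(u - 6)| - (1/52) ln(u² + 16) - (3/52) arctan(u/4) + C


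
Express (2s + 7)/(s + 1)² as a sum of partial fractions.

(2s + 7) = A(s + 1) + B. At s = -1: B = 2·(-1) + 7 = 5. Coeff of s: A = 2
Result: 2/(s + 1) + 5/(s + 1)²


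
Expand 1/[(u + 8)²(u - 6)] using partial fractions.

Cover-up at u=6: γ = 1/(6 + 8)² = 1/196. Cover-up at u=-8: β = 1/(-8 - 6) = -1/14. Comparing u² coeff: α = -γ = -1/196
Result: (-1/196)/(u + 8) - (1/14)/(u + 8)² + (1/196)/(u - 6)


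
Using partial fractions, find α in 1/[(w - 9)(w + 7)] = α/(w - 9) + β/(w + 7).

Cover-up at w = 9: α = 1/(9 + 7) = 1/16


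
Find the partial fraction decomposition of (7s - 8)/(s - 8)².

(7s - 8) = α(s - 8) + β. At s = 8: β = 7·8 - 8 = 48. Coeff of s: α = 7
Result: 7/(s - 8) + 48/(s - 8)²


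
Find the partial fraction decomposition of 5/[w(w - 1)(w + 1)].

Using cover-up method: A = -5, B = 5/2, C = 5/2
Result: -5/w + (5/2)/(w - 1) + (5/2)/(w + 1)


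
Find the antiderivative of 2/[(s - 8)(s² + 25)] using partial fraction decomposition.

Cover-up at s=8: P = 2/(8²+25) = 2/89. Coeff matching: Q = -2/89, R = -16/89. Decomposition: (2/89)/(s - 8) - ((2/89)s + 16/89)/(s² + 25). Integrate: linear → ln, quadratic → (1/2)ln + arctan: (2/89) ln|(s - 8)| - (1/89) ln(s² + 25) - (16/445) arctan(s/5) + C


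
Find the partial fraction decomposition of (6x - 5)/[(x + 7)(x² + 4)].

At x=-7: P = (6·(-7) - 5)/((-7)² + 4) = -47/53. Q = -P = 47/53, R = 6 - (-7)·P = -11/53
Result: (-47/53)/(x + 7) + ((47/53)x - 11/53)/(x² + 4)


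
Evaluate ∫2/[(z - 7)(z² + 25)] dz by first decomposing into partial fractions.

Cover-up at z=7: A = 2/(7²+25) = 1/37. Coeff matching: B = -1/37, C = -7/37. Decomposition: (1/37)/(z - 7) - ((1/37)z + 7/37)/(z² + 25). Integrate: linear → ln, quadratic → (1/2)ln + arctan: (1/37) ln|(z - 7)| - (1/74) ln(z² + 25) - (7/185) arctan(z/5) + C


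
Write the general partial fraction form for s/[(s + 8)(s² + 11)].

Linear + irreducible quadratic: P/(s + 8) + (Qs + R)/(s² + 11)


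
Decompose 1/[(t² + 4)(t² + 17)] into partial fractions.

Coefficient matching gives A = C = 0, B = 1/(17-4) = 1/13, D = -B = -1/13
Result: (1/13)/(t² + 4) - (1/13)/(t² + 17)


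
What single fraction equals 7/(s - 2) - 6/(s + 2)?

Common denominator (s - 2)(s + 2). Numerator: 7(s + 2) - 6(s - 2) = (7s + 14) - (6s - 12) = s + 26
Result: (s + 26)/[(s - 2)(s + 2)]


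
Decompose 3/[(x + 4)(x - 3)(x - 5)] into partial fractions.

Using cover-up method: P = 1/21, Q = -3/14, R = 1/6
Result: (1/21)/(x + 4) - (3/14)/(x - 3) + (1/6)/(x - 5)


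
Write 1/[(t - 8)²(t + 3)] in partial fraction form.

Cover-up at t=-3: γ = 1/(-3 - 8)² = 1/121. Cover-up at t=8: β = 1/(8 + 3) = 1/11. Comparing t² coeff: α = -γ = -1/121
Result: (-1/121)/(t - 8) + (1/11)/(t - 8)² + (1/121)/(t + 3)


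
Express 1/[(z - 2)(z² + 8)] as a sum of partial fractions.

Cover-up at z = 2: A = 1/(2² + 8) = 1/12. Then B = -A = -1/12, C = -A·(0 + 2) = -1/6
Result: (1/12)/(z - 2) - ((1/12)z + 1/6)/(z² + 8)


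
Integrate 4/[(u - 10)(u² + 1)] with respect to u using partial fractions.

Cover-up at u=10: A = 4/(10²+1) = 4/101. Coeff matching: B = -4/101, C = -40/101. Decomposition: (4/101)/(u - 10) - ((4/101)u + 40/101)/(u² + 1). Integrate: linear → ln, quadratic → (1/2)ln + arctan: (4/101) ln|(u - 10)| - (2/101) ln(u² + 1) - (40/101) arctan(u) + C
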